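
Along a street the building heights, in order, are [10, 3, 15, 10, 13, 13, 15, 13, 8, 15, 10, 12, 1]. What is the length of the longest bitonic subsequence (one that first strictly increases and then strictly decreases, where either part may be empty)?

7

inc[i] = longest strictly increasing subsequence ending at i; dec[i] = longest strictly decreasing subsequence starting at i:
i:      1  2  3  4  5  6  7  8  9 10 11 12 13
a[i]:  10  3 15 10 13 13 15 13  8 15 10 12  1
inc:    1  1  2  2  3  3  4  3  2  4  3  4  1
dec:    3  2  4  3  3  3  4  3  2  3  2  2  1
Best peak at i=7 (value 15): inc=4, dec=4, length 4+4−1 = 7.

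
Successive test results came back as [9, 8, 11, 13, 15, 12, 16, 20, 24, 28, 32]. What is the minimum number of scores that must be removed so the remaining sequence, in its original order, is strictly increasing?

Fewest deletions = n − (longest strictly increasing subsequence).
i:      1  2  3  4  5  6  7  8  9 10 11
a[i]:   9  8 11 13 15 12 16 20 24 28 32
dp:     1  1  2  3  4  3  5  6  7  8  9
max dp = 9, so deletions = 11 − 9 = 2.

2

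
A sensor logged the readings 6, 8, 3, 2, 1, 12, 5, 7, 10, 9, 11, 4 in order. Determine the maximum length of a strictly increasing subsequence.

5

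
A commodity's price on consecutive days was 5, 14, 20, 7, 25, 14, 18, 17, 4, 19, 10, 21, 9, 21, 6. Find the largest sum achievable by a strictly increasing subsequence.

84

Let S[i] be the best sum of a strictly increasing subsequence ending at i:
i:      1  2  3  4  5  6  7  8  9 10 11 12 13 14 15
a[i]:   5 14 20  7 25 14 18 17  4 19 10 21  9 21  6
S:      5 19 39 12 64 26 44 43  4 63 22 84 21 84 11
Maximum is 84 (e.g. 5 + 7 + 14 + 18 + 19 + 21).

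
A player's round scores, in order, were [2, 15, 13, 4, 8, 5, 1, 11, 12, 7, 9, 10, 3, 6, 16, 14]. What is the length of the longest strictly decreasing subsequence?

5

Let dp[i] be the longest strictly decreasing subsequence ending at i:
i:      1  2  3  4  5  6  7  8  9 10 11 12 13 14 15 16
a[i]:   2 15 13  4  8  5  1 11 12  7  9 10  3  6 16 14
dp:     1  1  2  3  3  4  5  3  3  4  4  4  5  5  1  2
Maximum is 5.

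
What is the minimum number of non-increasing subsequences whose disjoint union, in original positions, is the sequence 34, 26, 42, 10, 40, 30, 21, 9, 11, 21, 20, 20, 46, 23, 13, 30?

Place each on the leftmost legal pile:
34 → new pile 1 (tops now [34])
26 → pile 1 (tops now [26])
42 → new pile 2 (tops now [26, 42])
10 → pile 1 (tops now [10, 42])
40 → pile 2 (tops now [10, 40])
30 → pile 2 (tops now [10, 30])
21 → pile 2 (tops now [10, 21])
9 → pile 1 (tops now [9, 21])
11 → pile 2 (tops now [9, 11])
21 → new pile 3 (tops now [9, 11, 21])
20 → pile 3 (tops now [9, 11, 20])
20 → pile 3 (tops now [9, 11, 20])
46 → new pile 4 (tops now [9, 11, 20, 46])
23 → pile 4 (tops now [9, 11, 20, 23])
13 → pile 3 (tops now [9, 11, 13, 23])
30 → new pile 5 (tops now [9, 11, 13, 23, 30])
Five piles.

5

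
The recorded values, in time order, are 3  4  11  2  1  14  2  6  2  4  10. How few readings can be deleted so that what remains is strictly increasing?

7

Fewest deletions = n − (longest strictly increasing subsequence).
i:      1  2  3  4  5  6  7  8  9 10 11
a[i]:   3  4 11  2  1 14  2  6  2  4 10
dp:     1  2  3  1  1  4  2  3  2  3  4
max dp = 4, so deletions = 11 − 4 = 7.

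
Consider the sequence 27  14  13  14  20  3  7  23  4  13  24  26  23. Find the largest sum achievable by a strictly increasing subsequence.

120

Let S[i] be the best sum of a strictly increasing subsequence ending at i:
i:       1   2   3   4   5   6   7   8   9  10  11  12  13
a[i]:   27  14  13  14  20   3   7  23   4  13  24  26  23
S:      27  14  13  27  47   3  10  70   7  23  94 120  70
Maximum is 120 (e.g. 13 + 14 + 20 + 23 + 24 + 26).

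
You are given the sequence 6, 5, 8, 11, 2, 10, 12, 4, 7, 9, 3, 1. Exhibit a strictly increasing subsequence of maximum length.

Patience tails give the LIS length; then backtrack through the dp parents:
6 → extends → [6]
5 → replaces 6 → [5]
8 → extends → [5, 8]
11 → extends → [5, 8, 11]
2 → replaces 5 → [2, 8, 11]
10 → replaces 11 → [2, 8, 10]
12 → extends → [2, 8, 10, 12]
4 → replaces 8 → [2, 4, 10, 12]
7 → replaces 10 → [2, 4, 7, 12]
9 → replaces 12 → [2, 4, 7, 9]
3 → replaces 4 → [2, 3, 7, 9]
1 → replaces 2 → [1, 3, 7, 9]
Length 4; one witness is 6, 8, 11, 12.

6, 8, 11, 12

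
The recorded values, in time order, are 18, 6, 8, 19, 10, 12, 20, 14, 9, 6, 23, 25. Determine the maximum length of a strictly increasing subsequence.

Let dp[i] be the length of the longest such subsequence ending at index i:
i:      1  2  3  4  5  6  7  8  9 10 11 12
a[i]:  18  6  8 19 10 12 20 14  9  6 23 25
dp:     1  1  2  3  3  4  5  5  3  1  6  7
Maximum dp value is 7.

7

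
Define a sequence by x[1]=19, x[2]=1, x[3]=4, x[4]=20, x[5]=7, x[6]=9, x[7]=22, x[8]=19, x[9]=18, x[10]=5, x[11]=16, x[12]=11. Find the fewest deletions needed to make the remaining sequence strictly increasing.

7

Fewest deletions = n − (longest strictly increasing subsequence).
Patience tails:
19 → extends → [19]
1 → replaces 19 → [1]
4 → extends → [1, 4]
20 → extends → [1, 4, 20]
7 → replaces 20 → [1, 4, 7]
9 → extends → [1, 4, 7, 9]
22 → extends → [1, 4, 7, 9, 22]
19 → replaces 22 → [1, 4, 7, 9, 19]
18 → replaces 19 → [1, 4, 7, 9, 18]
5 → replaces 7 → [1, 4, 5, 9, 18]
16 → replaces 18 → [1, 4, 5, 9, 16]
11 → replaces 16 → [1, 4, 5, 9, 11]
Longest strictly increasing subsequence has length 5, so deletions = 12 − 5 = 7.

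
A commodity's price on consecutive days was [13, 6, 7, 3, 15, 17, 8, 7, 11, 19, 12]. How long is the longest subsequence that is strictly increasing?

5

Track the smallest tail for each achievable length (strict):
13 → extends → [13]
6 → replaces 13 → [6]
7 → extends → [6, 7]
3 → replaces 6 → [3, 7]
15 → extends → [3, 7, 15]
17 → extends → [3, 7, 15, 17]
8 → replaces 15 → [3, 7, 8, 17]
7 → already a tail → [3, 7, 8, 17]
11 → replaces 17 → [3, 7, 8, 11]
19 → extends → [3, 7, 8, 11, 19]
12 → replaces 19 → [3, 7, 8, 11, 12]
Five tails, so the longest strictly increasing subsequence has length 5 (e.g. 6, 7, 15, 17, 19).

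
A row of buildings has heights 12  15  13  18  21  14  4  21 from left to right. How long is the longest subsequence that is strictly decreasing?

3

Negate each value so 'decreasing' becomes 'increasing', then run patience tails on the negated sequence:
-12 → extends → [-12]
-15 → replaces -12 → [-15]
-13 → extends → [-15, -13]
-18 → replaces -15 → [-18, -13]
-21 → replaces -18 → [-21, -13]
-14 → replaces -13 → [-21, -14]
-4 → extends → [-21, -14, -4]
-21 → already a tail → [-21, -14, -4]
Three tails, so the longest strictly decreasing subsequence of the original has length 3.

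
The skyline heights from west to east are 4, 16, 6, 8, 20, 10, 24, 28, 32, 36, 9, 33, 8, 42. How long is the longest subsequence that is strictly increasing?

Let dp[i] be the length of the longest such subsequence ending at index i:
i:      1  2  3  4  5  6  7  8  9 10 11 12 13 14
a[i]:   4 16  6  8 20 10 24 28 32 36  9 33  8 42
dp:     1  2  2  3  4  4  5  6  7  8  4  8  3  9
Maximum dp value is 9.

9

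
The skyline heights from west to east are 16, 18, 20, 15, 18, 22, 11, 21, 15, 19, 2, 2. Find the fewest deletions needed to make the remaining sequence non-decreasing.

8

Fewest deletions = n − (longest non-decreasing subsequence).
i:      1  2  3  4  5  6  7  8  9 10 11 12
a[i]:  16 18 20 15 18 22 11 21 15 19  2  2
dp:     1  2  3  1  3  4  1  4  2  4  1  2
max dp = 4, so deletions = 12 − 4 = 8.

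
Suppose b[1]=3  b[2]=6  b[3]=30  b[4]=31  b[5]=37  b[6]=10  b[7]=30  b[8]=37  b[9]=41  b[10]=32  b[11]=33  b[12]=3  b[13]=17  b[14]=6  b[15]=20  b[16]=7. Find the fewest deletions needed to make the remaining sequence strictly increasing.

10

Fewest deletions = n − (longest strictly increasing subsequence).
Patience tails:
3 → extends → [3]
6 → extends → [3, 6]
30 → extends → [3, 6, 30]
31 → extends → [3, 6, 30, 31]
37 → extends → [3, 6, 30, 31, 37]
10 → replaces 30 → [3, 6, 10, 31, 37]
30 → replaces 31 → [3, 6, 10, 30, 37]
37 → already a tail → [3, 6, 10, 30, 37]
41 → extends → [3, 6, 10, 30, 37, 41]
32 → replaces 37 → [3, 6, 10, 30, 32, 41]
33 → replaces 41 → [3, 6, 10, 30, 32, 33]
3 → already a tail → [3, 6, 10, 30, 32, 33]
17 → replaces 30 → [3, 6, 10, 17, 32, 33]
6 → already a tail → [3, 6, 10, 17, 32, 33]
20 → replaces 32 → [3, 6, 10, 17, 20, 33]
7 → replaces 10 → [3, 6, 7, 17, 20, 33]
Longest strictly increasing subsequence has length 6, so deletions = 16 − 6 = 10.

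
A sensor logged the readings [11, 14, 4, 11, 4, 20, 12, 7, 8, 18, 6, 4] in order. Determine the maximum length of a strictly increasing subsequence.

Track the smallest tail for each achievable length (strict):
11 → extends → [11]
14 → extends → [11, 14]
4 → replaces 11 → [4, 14]
11 → replaces 14 → [4, 11]
4 → already a tail → [4, 11]
20 → extends → [4, 11, 20]
12 → replaces 20 → [4, 11, 12]
7 → replaces 11 → [4, 7, 12]
8 → replaces 12 → [4, 7, 8]
18 → extends → [4, 7, 8, 18]
6 → replaces 7 → [4, 6, 8, 18]
4 → already a tail → [4, 6, 8, 18]
Four tails, so the longest strictly increasing subsequence has length 4 (e.g. 4, 11, 12, 18).

4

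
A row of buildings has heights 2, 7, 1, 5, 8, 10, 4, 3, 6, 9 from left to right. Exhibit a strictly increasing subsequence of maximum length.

Patience tails give the LIS length; then backtrack through the dp parents:
2 → extends → [2]
7 → extends → [2, 7]
1 → replaces 2 → [1, 7]
5 → replaces 7 → [1, 5]
8 → extends → [1, 5, 8]
10 → extends → [1, 5, 8, 10]
4 → replaces 5 → [1, 4, 8, 10]
3 → replaces 4 → [1, 3, 8, 10]
6 → replaces 8 → [1, 3, 6, 10]
9 → replaces 10 → [1, 3, 6, 9]
Length 4; one witness is 2, 7, 8, 10.

2, 7, 8, 10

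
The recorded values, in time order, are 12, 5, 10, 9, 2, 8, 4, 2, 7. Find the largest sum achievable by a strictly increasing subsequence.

15

Let S[i] be the best sum of a strictly increasing subsequence ending at i:
i:      1  2  3  4  5  6  7  8  9
a[i]:  12  5 10  9  2  8  4  2  7
S:     12  5 15 14  2 13  6  2 13
Maximum is 15 (e.g. 5 + 10).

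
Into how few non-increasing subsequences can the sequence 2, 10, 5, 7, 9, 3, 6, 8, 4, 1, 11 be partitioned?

5

Place each on the leftmost legal pile:
2 → new pile 1 (tops now [2])
10 → new pile 2 (tops now [2, 10])
5 → pile 2 (tops now [2, 5])
7 → new pile 3 (tops now [2, 5, 7])
9 → new pile 4 (tops now [2, 5, 7, 9])
3 → pile 2 (tops now [2, 3, 7, 9])
6 → pile 3 (tops now [2, 3, 6, 9])
8 → pile 4 (tops now [2, 3, 6, 8])
4 → pile 3 (tops now [2, 3, 4, 8])
1 → pile 1 (tops now [1, 3, 4, 8])
11 → new pile 5 (tops now [1, 3, 4, 8, 11])
Five piles.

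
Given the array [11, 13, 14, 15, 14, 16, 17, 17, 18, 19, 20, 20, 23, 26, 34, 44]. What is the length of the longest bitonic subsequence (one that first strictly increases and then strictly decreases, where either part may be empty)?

13

inc[i] = longest strictly increasing subsequence ending at i; dec[i] = longest strictly decreasing subsequence starting at i:
i:      1  2  3  4  5  6  7  8  9 10 11 12 13 14 15 16
a[i]:  11 13 14 15 14 16 17 17 18 19 20 20 23 26 34 44
inc:    1  2  3  4  3  5  6  6  7  8  9  9 10 11 12 13
dec:    1  1  1  2  1  1  1  1  1  1  1  1  1  1  1  1
Best peak at i=16 (value 44): inc=13, dec=1, length 13+1−1 = 13.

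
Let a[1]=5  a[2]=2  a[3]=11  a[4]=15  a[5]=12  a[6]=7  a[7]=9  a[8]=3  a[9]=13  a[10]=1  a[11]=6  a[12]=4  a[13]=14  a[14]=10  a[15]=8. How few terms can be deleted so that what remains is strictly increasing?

Fewest deletions = n − (longest strictly increasing subsequence).
Patience tails:
5 → extends → [5]
2 → replaces 5 → [2]
11 → extends → [2, 11]
15 → extends → [2, 11, 15]
12 → replaces 15 → [2, 11, 12]
7 → replaces 11 → [2, 7, 12]
9 → replaces 12 → [2, 7, 9]
3 → replaces 7 → [2, 3, 9]
13 → extends → [2, 3, 9, 13]
1 → replaces 2 → [1, 3, 9, 13]
6 → replaces 9 → [1, 3, 6, 13]
4 → replaces 6 → [1, 3, 4, 13]
14 → extends → [1, 3, 4, 13, 14]
10 → replaces 13 → [1, 3, 4, 10, 14]
8 → replaces 10 → [1, 3, 4, 8, 14]
Longest strictly increasing subsequence has length 5, so deletions = 15 − 5 = 10.

10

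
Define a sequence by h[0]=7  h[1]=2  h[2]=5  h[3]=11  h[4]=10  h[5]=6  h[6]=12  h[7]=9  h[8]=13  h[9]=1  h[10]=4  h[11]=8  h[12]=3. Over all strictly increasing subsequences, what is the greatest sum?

43

Let S[i] be the best sum of a strictly increasing subsequence ending at i:
i:      0  1  2  3  4  5  6  7  8  9 10 11 12
h[i]:   7  2  5 11 10  6 12  9 13  1  4  8  3
S:      7  2  7 18 17 13 30 22 43  1  6 21  5
Maximum is 43 (e.g. 2 + 5 + 11 + 12 + 13).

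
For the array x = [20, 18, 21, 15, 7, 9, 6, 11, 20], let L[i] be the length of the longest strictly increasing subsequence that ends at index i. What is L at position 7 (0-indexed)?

3

dp[i] = 1 + max{dp[j] : j<i, x[j]<x[i]} (or 1 if no such j):
i:      0  1  2  3  4  5  6  7  8
x[i]:  20 18 21 15  7  9  6 11 20
dp:     1  1  2  1  1  2  1  3  4
At index 7 the value is 3.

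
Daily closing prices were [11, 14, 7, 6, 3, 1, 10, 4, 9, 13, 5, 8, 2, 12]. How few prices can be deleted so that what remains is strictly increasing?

Fewest deletions = n − (longest strictly increasing subsequence).
Patience tails:
11 → extends → [11]
14 → extends → [11, 14]
7 → replaces 11 → [7, 14]
6 → replaces 7 → [6, 14]
3 → replaces 6 → [3, 14]
1 → replaces 3 → [1, 14]
10 → replaces 14 → [1, 10]
4 → replaces 10 → [1, 4]
9 → extends → [1, 4, 9]
13 → extends → [1, 4, 9, 13]
5 → replaces 9 → [1, 4, 5, 13]
8 → replaces 13 → [1, 4, 5, 8]
2 → replaces 4 → [1, 2, 5, 8]
12 → extends → [1, 2, 5, 8, 12]
Longest strictly increasing subsequence has length 5, so deletions = 14 − 5 = 9.

9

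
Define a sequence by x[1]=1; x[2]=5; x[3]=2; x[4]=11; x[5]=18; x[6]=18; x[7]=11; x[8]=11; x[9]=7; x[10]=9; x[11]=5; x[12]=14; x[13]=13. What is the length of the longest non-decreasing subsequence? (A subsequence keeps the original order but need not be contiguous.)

Let dp[i] be the length of the longest such subsequence ending at index i:
i:      1  2  3  4  5  6  7  8  9 10 11 12 13
x[i]:   1  5  2 11 18 18 11 11  7  9  5 14 13
dp:     1  2  2  3  4  5  4  5  3  4  3  6  6
Maximum dp value is 6.

6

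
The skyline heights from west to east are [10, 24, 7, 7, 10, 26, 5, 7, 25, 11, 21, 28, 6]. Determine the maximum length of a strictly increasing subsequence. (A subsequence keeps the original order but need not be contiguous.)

Let dp[i] be the length of the longest such subsequence ending at index i:
i:      1  2  3  4  5  6  7  8  9 10 11 12 13
a[i]:  10 24  7  7 10 26  5  7 25 11 21 28  6
dp:     1  2  1  1  2  3  1  2  3  3  4  5  2
Maximum dp value is 5.

5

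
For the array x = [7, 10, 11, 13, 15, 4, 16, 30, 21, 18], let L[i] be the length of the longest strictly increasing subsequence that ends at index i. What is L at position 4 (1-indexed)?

4

dp[i] = 1 + max{dp[j] : j<i, x[j]<x[i]} (or 1 if no such j):
i:      1  2  3  4  5  6  7  8  9 10
x[i]:   7 10 11 13 15  4 16 30 21 18
dp:     1  2  3  4  5  1  6  7  7  7
At index 4 the value is 4.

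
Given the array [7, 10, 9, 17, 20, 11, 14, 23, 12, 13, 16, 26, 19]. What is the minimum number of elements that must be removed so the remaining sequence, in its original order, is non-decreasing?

Fewest deletions = n − (longest non-decreasing subsequence).
Patience tails:
7 → extends → [7]
10 → extends → [7, 10]
9 → replaces 10 → [7, 9]
17 → extends → [7, 9, 17]
20 → extends → [7, 9, 17, 20]
11 → replaces 17 → [7, 9, 11, 20]
14 → replaces 20 → [7, 9, 11, 14]
23 → extends → [7, 9, 11, 14, 23]
12 → replaces 14 → [7, 9, 11, 12, 23]
13 → replaces 23 → [7, 9, 11, 12, 13]
16 → extends → [7, 9, 11, 12, 13, 16]
26 → extends → [7, 9, 11, 12, 13, 16, 26]
19 → replaces 26 → [7, 9, 11, 12, 13, 16, 19]
Longest non-decreasing subsequence has length 7, so deletions = 13 − 7 = 6.

6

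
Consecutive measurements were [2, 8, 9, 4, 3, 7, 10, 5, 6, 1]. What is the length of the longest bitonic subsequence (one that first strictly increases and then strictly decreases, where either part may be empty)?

inc[i] = longest strictly increasing subsequence ending at i; dec[i] = longest strictly decreasing subsequence starting at i:
i:      1  2  3  4  5  6  7  8  9 10
a[i]:   2  8  9  4  3  7 10  5  6  1
inc:    1  2  3  2  2  3  4  3  4  1
dec:    2  4  4  3  2  3  3  2  2  1
Best peak at i=3 (value 9): inc=3, dec=4, length 3+4−1 = 6.

6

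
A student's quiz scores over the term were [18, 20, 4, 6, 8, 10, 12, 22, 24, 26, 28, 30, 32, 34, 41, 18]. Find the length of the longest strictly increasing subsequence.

Track the smallest tail for each achievable length (strict):
18 → extends → [18]
20 → extends → [18, 20]
4 → replaces 18 → [4, 20]
6 → replaces 20 → [4, 6]
8 → extends → [4, 6, 8]
10 → extends → [4, 6, 8, 10]
12 → extends → [4, 6, 8, 10, 12]
22 → extends → [4, 6, 8, 10, 12, 22]
24 → extends → [4, 6, 8, 10, 12, 22, 24]
26 → extends → [4, 6, 8, 10, 12, 22, 24, 26]
28 → extends → [4, 6, 8, 10, 12, 22, 24, 26, 28]
30 → extends → [4, 6, 8, 10, 12, 22, 24, 26, 28, 30]
32 → extends → [4, 6, 8, 10, 12, 22, 24, 26, 28, 30, 32]
34 → extends → [4, 6, 8, 10, 12, 22, 24, 26, 28, 30, 32, 34]
41 → extends → [4, 6, 8, 10, 12, 22, 24, 26, 28, 30, 32, 34, 41]
18 → replaces 22 → [4, 6, 8, 10, 12, 18, 24, 26, 28, 30, 32, 34, 41]
Thirteen tails, so the longest strictly increasing subsequence has length 13 (e.g. 4, 6, 8, 10, 12, 22, 24, 26, 28, 30, 32, 34, 41).

13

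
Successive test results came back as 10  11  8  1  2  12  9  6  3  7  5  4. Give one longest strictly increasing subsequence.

1, 2, 6, 7

Patience tails give the LIS length; then backtrack through the dp parents:
10 → extends → [10]
11 → extends → [10, 11]
8 → replaces 10 → [8, 11]
1 → replaces 8 → [1, 11]
2 → replaces 11 → [1, 2]
12 → extends → [1, 2, 12]
9 → replaces 12 → [1, 2, 9]
6 → replaces 9 → [1, 2, 6]
3 → replaces 6 → [1, 2, 3]
7 → extends → [1, 2, 3, 7]
5 → replaces 7 → [1, 2, 3, 5]
4 → replaces 5 → [1, 2, 3, 4]
Length 4; one witness is 1, 2, 6, 7.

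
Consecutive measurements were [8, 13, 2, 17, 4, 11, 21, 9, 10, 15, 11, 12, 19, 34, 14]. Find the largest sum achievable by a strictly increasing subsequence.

Let S[i] be the best sum of a strictly increasing subsequence ending at i:
i:       1   2   3   4   5   6   7   8   9  10  11  12  13  14  15
a[i]:    8  13   2  17   4  11  21   9  10  15  11  12  19  34  14
S:       8  21   2  38   6  19  59  17  27  42  38  50  69 103  64
Maximum is 103 (e.g. 8 + 9 + 10 + 11 + 12 + 19 + 34).

103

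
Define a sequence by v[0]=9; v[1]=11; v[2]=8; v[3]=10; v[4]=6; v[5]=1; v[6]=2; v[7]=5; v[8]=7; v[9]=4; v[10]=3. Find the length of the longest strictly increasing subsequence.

Let dp[i] be the length of the longest such subsequence ending at index i:
i:      0  1  2  3  4  5  6  7  8  9 10
v[i]:   9 11  8 10  6  1  2  5  7  4  3
dp:     1  2  1  2  1  1  2  3  4  3  3
Maximum dp value is 4.

4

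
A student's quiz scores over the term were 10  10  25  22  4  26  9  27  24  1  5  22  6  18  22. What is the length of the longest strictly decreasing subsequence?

Negate each value so 'decreasing' becomes 'increasing', then run patience tails on the negated sequence:
-10 → extends → [-10]
-10 → already a tail → [-10]
-25 → replaces -10 → [-25]
-22 → extends → [-25, -22]
-4 → extends → [-25, -22, -4]
-26 → replaces -25 → [-26, -22, -4]
-9 → replaces -4 → [-26, -22, -9]
-27 → replaces -26 → [-27, -22, -9]
-24 → replaces -22 → [-27, -24, -9]
-1 → extends → [-27, -24, -9, -1]
-5 → replaces -1 → [-27, -24, -9, -5]
-22 → replaces -9 → [-27, -24, -22, -5]
-6 → replaces -5 → [-27, -24, -22, -6]
-18 → replaces -6 → [-27, -24, -22, -18]
-22 → already a tail → [-27, -24, -22, -18]
Four tails, so the longest strictly decreasing subsequence of the original has length 4.

4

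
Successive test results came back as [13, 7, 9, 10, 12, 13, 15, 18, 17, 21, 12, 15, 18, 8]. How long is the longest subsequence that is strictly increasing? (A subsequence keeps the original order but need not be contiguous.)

8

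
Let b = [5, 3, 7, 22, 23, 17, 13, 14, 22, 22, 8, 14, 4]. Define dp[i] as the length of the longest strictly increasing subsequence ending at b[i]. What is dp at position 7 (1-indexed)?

3

dp[i] = 1 + max{dp[j] : j<i, b[j]<b[i]} (or 1 if no such j):
i:      1  2  3  4  5  6  7  8  9 10 11 12 13
b[i]:   5  3  7 22 23 17 13 14 22 22  8 14  4
dp:     1  1  2  3  4  3  3  4  5  5  3  4  2
At index 7 the value is 3.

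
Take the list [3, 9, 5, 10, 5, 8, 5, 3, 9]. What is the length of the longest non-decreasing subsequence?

Let dp[i] be the length of the longest such subsequence ending at index i:
i:      1  2  3  4  5  6  7  8  9
a[i]:   3  9  5 10  5  8  5  3  9
dp:     1  2  2  3  3  4  4  2  5
Maximum dp value is 5.

5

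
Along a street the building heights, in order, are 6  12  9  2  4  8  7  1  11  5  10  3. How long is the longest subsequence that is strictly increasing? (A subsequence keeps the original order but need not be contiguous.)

4

Track the smallest tail for each achievable length (strict):
6 → extends → [6]
12 → extends → [6, 12]
9 → replaces 12 → [6, 9]
2 → replaces 6 → [2, 9]
4 → replaces 9 → [2, 4]
8 → extends → [2, 4, 8]
7 → replaces 8 → [2, 4, 7]
1 → replaces 2 → [1, 4, 7]
11 → extends → [1, 4, 7, 11]
5 → replaces 7 → [1, 4, 5, 11]
10 → replaces 11 → [1, 4, 5, 10]
3 → replaces 4 → [1, 3, 5, 10]
Four tails, so the longest strictly increasing subsequence has length 4 (e.g. 2, 4, 8, 11).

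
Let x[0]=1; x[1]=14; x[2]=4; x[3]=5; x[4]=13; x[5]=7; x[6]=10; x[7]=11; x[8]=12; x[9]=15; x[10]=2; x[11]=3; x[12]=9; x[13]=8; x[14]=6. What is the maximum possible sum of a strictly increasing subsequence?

65

Let S[i] be the best sum of a strictly increasing subsequence ending at i:
i:      0  1  2  3  4  5  6  7  8  9 10 11 12 13 14
x[i]:   1 14  4  5 13  7 10 11 12 15  2  3  9  8  6
S:      1 15  5 10 23 17 27 38 50 65  3  6 26 25 16
Maximum is 65 (e.g. 1 + 4 + 5 + 7 + 10 + 11 + 12 + 15).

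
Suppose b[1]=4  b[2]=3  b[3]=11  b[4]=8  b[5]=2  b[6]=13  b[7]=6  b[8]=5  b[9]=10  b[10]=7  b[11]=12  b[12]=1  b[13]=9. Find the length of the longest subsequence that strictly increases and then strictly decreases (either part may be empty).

6

inc[i] = longest strictly increasing subsequence ending at i; dec[i] = longest strictly decreasing subsequence starting at i:
i:      1  2  3  4  5  6  7  8  9 10 11 12 13
b[i]:   4  3 11  8  2 13  6  5 10  7 12  1  9
inc:    1  1  2  2  1  3  2  2  3  3  4  1  4
dec:    4  3  5  4  2  4  3  2  3  2  2  1  1
Best peak at i=3 (value 11): inc=2, dec=5, length 2+5−1 = 6.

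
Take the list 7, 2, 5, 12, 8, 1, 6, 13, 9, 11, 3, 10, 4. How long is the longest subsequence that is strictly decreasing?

4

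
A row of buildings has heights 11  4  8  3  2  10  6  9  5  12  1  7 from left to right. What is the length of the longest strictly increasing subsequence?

Let dp[i] be the length of the longest such subsequence ending at index i:
i:      1  2  3  4  5  6  7  8  9 10 11 12
a[i]:  11  4  8  3  2 10  6  9  5 12  1  7
dp:     1  1  2  1  1  3  2  3  2  4  1  3
Maximum dp value is 4.

4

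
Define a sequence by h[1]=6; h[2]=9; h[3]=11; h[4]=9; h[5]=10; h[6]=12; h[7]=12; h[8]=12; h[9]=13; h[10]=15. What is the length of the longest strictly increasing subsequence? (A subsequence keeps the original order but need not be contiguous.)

6

Track the smallest tail for each achievable length (strict):
6 → extends → [6]
9 → extends → [6, 9]
11 → extends → [6, 9, 11]
9 → already a tail → [6, 9, 11]
10 → replaces 11 → [6, 9, 10]
12 → extends → [6, 9, 10, 12]
12 → already a tail → [6, 9, 10, 12]
12 → already a tail → [6, 9, 10, 12]
13 → extends → [6, 9, 10, 12, 13]
15 → extends → [6, 9, 10, 12, 13, 15]
Six tails, so the longest strictly increasing subsequence has length 6 (e.g. 6, 9, 11, 12, 13, 15).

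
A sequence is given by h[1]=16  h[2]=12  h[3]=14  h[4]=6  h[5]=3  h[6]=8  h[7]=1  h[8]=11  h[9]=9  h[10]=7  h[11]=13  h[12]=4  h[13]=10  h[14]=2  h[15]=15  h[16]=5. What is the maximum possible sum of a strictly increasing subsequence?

Let S[i] be the best sum of a strictly increasing subsequence ending at i:
i:      1  2  3  4  5  6  7  8  9 10 11 12 13 14 15 16
h[i]:  16 12 14  6  3  8  1 11  9  7 13  4 10  2 15  5
S:     16 12 26  6  3 14  1 25 23 13 38  7 33  3 53 12
Maximum is 53 (e.g. 6 + 8 + 11 + 13 + 15).

53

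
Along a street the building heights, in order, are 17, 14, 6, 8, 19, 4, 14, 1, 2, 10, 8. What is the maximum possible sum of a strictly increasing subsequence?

Let S[i] be the best sum of a strictly increasing subsequence ending at i:
i:      1  2  3  4  5  6  7  8  9 10 11
a[i]:  17 14  6  8 19  4 14  1  2 10  8
S:     17 14  6 14 36  4 28  1  3 24 14
Maximum is 36 (e.g. 17 + 19).

36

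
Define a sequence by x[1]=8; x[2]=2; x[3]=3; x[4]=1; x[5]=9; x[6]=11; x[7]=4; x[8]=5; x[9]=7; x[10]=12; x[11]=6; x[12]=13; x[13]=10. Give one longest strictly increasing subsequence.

Patience tails give the LIS length; then backtrack through the dp parents:
8 → extends → [8]
2 → replaces 8 → [2]
3 → extends → [2, 3]
1 → replaces 2 → [1, 3]
9 → extends → [1, 3, 9]
11 → extends → [1, 3, 9, 11]
4 → replaces 9 → [1, 3, 4, 11]
5 → replaces 11 → [1, 3, 4, 5]
7 → extends → [1, 3, 4, 5, 7]
12 → extends → [1, 3, 4, 5, 7, 12]
6 → replaces 7 → [1, 3, 4, 5, 6, 12]
13 → extends → [1, 3, 4, 5, 6, 12, 13]
10 → replaces 12 → [1, 3, 4, 5, 6, 10, 13]
Length 7; one witness is 2, 3, 4, 5, 7, 12, 13.

2, 3, 4, 5, 7, 12, 13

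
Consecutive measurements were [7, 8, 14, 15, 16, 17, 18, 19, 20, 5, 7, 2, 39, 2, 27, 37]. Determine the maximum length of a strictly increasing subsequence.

Let dp[i] be the length of the longest such subsequence ending at index i:
i:      1  2  3  4  5  6  7  8  9 10 11 12 13 14 15 16
a[i]:   7  8 14 15 16 17 18 19 20  5  7  2 39  2 27 37
dp:     1  2  3  4  5  6  7  8  9  1  2  1 10  1 10 11
Maximum dp value is 11.

11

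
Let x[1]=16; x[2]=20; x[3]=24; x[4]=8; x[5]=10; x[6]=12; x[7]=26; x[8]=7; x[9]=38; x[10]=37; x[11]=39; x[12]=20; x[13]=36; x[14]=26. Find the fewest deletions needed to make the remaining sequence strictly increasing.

8

Fewest deletions = n − (longest strictly increasing subsequence).
i:      1  2  3  4  5  6  7  8  9 10 11 12 13 14
x[i]:  16 20 24  8 10 12 26  7 38 37 39 20 36 26
dp:     1  2  3  1  2  3  4  1  5  5  6  4  5  5
max dp = 6, so deletions = 14 − 6 = 8.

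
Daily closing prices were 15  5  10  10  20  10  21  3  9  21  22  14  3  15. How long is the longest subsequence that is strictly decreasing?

4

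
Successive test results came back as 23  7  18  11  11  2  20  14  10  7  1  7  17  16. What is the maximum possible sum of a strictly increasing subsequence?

49

Let S[i] be the best sum of a strictly increasing subsequence ending at i:
i:      1  2  3  4  5  6  7  8  9 10 11 12 13 14
a[i]:  23  7 18 11 11  2 20 14 10  7  1  7 17 16
S:     23  7 25 18 18  2 45 32 17  9  1  9 49 48
Maximum is 49 (e.g. 7 + 11 + 14 + 17).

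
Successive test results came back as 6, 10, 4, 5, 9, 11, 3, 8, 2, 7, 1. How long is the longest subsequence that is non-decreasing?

Track the smallest tail for each achievable length (allowing ties):
6 → extends → [6]
10 → extends → [6, 10]
4 → replaces 6 → [4, 10]
5 → replaces 10 → [4, 5]
9 → extends → [4, 5, 9]
11 → extends → [4, 5, 9, 11]
3 → replaces 4 → [3, 5, 9, 11]
8 → replaces 9 → [3, 5, 8, 11]
2 → replaces 3 → [2, 5, 8, 11]
7 → replaces 8 → [2, 5, 7, 11]
1 → replaces 2 → [1, 5, 7, 11]
Four tails, so the longest non-decreasing subsequence has length 4 (e.g. 4, 5, 9, 11).

4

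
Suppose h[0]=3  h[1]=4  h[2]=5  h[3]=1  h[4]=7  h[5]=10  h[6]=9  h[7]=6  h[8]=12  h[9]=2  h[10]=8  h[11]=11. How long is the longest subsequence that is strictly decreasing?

Negate each value so 'decreasing' becomes 'increasing', then run patience tails on the negated sequence:
-3 → extends → [-3]
-4 → replaces -3 → [-4]
-5 → replaces -4 → [-5]
-1 → extends → [-5, -1]
-7 → replaces -5 → [-7, -1]
-10 → replaces -7 → [-10, -1]
-9 → replaces -1 → [-10, -9]
-6 → extends → [-10, -9, -6]
-12 → replaces -10 → [-12, -9, -6]
-2 → extends → [-12, -9, -6, -2]
-8 → replaces -6 → [-12, -9, -8, -2]
-11 → replaces -9 → [-12, -11, -8, -2]
Four tails, so the longest strictly decreasing subsequence of the original has length 4.

4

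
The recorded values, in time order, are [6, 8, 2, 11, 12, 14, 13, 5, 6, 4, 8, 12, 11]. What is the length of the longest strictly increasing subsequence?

5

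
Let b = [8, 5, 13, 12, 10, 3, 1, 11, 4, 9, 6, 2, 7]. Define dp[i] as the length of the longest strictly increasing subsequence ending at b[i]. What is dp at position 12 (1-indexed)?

dp[i] = 1 + max{dp[j] : j<i, b[j]<b[i]} (or 1 if no such j):
i:      1  2  3  4  5  6  7  8  9 10 11 12 13
b[i]:   8  5 13 12 10  3  1 11  4  9  6  2  7
dp:     1  1  2  2  2  1  1  3  2  3  3  2  4
At index 12 the value is 2.

2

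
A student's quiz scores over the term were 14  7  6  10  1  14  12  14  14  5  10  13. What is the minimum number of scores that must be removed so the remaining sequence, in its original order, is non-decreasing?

Fewest deletions = n − (longest non-decreasing subsequence).
i:      1  2  3  4  5  6  7  8  9 10 11 12
a[i]:  14  7  6 10  1 14 12 14 14  5 10 13
dp:     1  1  1  2  1  3  3  4  5  2  3  4
max dp = 5, so deletions = 12 − 5 = 7.

7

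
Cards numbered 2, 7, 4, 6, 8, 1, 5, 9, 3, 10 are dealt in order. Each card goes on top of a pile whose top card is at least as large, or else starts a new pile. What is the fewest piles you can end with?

Place each on the leftmost legal pile:
2 → new pile 1 (tops now [2])
7 → new pile 2 (tops now [2, 7])
4 → pile 2 (tops now [2, 4])
6 → new pile 3 (tops now [2, 4, 6])
8 → new pile 4 (tops now [2, 4, 6, 8])
1 → pile 1 (tops now [1, 4, 6, 8])
5 → pile 3 (tops now [1, 4, 5, 8])
9 → new pile 5 (tops now [1, 4, 5, 8, 9])
3 → pile 2 (tops now [1, 3, 5, 8, 9])
10 → new pile 6 (tops now [1, 3, 5, 8, 9, 10])
Six piles.

6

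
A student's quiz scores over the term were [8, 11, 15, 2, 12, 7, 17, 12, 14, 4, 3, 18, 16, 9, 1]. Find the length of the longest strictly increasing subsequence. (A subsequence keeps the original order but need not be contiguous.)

5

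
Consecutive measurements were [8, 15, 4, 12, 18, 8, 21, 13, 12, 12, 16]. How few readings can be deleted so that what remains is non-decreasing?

6

Fewest deletions = n − (longest non-decreasing subsequence).
i:      1  2  3  4  5  6  7  8  9 10 11
a[i]:   8 15  4 12 18  8 21 13 12 12 16
dp:     1  2  1  2  3  2  4  3  3  4  5
max dp = 5, so deletions = 11 − 5 = 6.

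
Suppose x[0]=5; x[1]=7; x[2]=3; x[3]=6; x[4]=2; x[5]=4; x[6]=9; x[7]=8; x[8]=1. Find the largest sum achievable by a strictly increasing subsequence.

21

Let S[i] be the best sum of a strictly increasing subsequence ending at i:
i:      0  1  2  3  4  5  6  7  8
x[i]:   5  7  3  6  2  4  9  8  1
S:      5 12  3 11  2  7 21 20  1
Maximum is 21 (e.g. 5 + 7 + 9).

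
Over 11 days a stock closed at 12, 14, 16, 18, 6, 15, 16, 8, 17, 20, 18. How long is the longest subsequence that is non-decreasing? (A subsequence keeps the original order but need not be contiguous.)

Track the smallest tail for each achievable length (allowing ties):
12 → extends → [12]
14 → extends → [12, 14]
16 → extends → [12, 14, 16]
18 → extends → [12, 14, 16, 18]
6 → replaces 12 → [6, 14, 16, 18]
15 → replaces 16 → [6, 14, 15, 18]
16 → replaces 18 → [6, 14, 15, 16]
8 → replaces 14 → [6, 8, 15, 16]
17 → extends → [6, 8, 15, 16, 17]
20 → extends → [6, 8, 15, 16, 17, 20]
18 → replaces 20 → [6, 8, 15, 16, 17, 18]
Six tails, so the longest non-decreasing subsequence has length 6 (e.g. 12, 14, 16, 16, 17, 20).

6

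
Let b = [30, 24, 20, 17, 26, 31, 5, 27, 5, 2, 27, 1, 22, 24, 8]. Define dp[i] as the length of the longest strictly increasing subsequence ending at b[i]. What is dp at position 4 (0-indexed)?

2

dp[i] = 1 + max{dp[j] : j<i, b[j]<b[i]} (or 1 if no such j):
i:      0  1  2  3  4  5  6  7  8  9 10 11 12 13 14
b[i]:  30 24 20 17 26 31  5 27  5  2 27  1 22 24  8
dp:     1  1  1  1  2  3  1  3  1  1  3  1  2  3  2
At index 4 the value is 2.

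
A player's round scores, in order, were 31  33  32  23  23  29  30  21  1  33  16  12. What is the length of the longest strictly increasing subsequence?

4

Let dp[i] be the length of the longest such subsequence ending at index i:
i:      1  2  3  4  5  6  7  8  9 10 11 12
a[i]:  31 33 32 23 23 29 30 21  1 33 16 12
dp:     1  2  2  1  1  2  3  1  1  4  2  2
Maximum dp value is 4.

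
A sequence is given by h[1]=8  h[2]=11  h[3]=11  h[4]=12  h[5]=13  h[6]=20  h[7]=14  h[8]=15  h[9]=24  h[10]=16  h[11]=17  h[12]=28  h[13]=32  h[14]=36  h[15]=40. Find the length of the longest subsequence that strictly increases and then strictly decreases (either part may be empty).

inc[i] = longest strictly increasing subsequence ending at i; dec[i] = longest strictly decreasing subsequence starting at i:
i:      1  2  3  4  5  6  7  8  9 10 11 12 13 14 15
h[i]:   8 11 11 12 13 20 14 15 24 16 17 28 32 36 40
inc:    1  2  2  3  4  5  5  6  7  7  8  9 10 11 12
dec:    1  1  1  1  1  2  1  1  2  1  1  1  1  1  1
Best peak at i=15 (value 40): inc=12, dec=1, length 12+1−1 = 12.

12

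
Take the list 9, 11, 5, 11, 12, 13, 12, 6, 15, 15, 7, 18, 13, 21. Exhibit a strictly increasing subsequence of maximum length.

9, 11, 12, 13, 15, 18, 21

Patience tails give the LIS length; then backtrack through the dp parents:
9 → extends → [9]
11 → extends → [9, 11]
5 → replaces 9 → [5, 11]
11 → already a tail → [5, 11]
12 → extends → [5, 11, 12]
13 → extends → [5, 11, 12, 13]
12 → already a tail → [5, 11, 12, 13]
6 → replaces 11 → [5, 6, 12, 13]
15 → extends → [5, 6, 12, 13, 15]
15 → already a tail → [5, 6, 12, 13, 15]
7 → replaces 12 → [5, 6, 7, 13, 15]
18 → extends → [5, 6, 7, 13, 15, 18]
13 → already a tail → [5, 6, 7, 13, 15, 18]
21 → extends → [5, 6, 7, 13, 15, 18, 21]
Length 7; one witness is 9, 11, 12, 13, 15, 18, 21.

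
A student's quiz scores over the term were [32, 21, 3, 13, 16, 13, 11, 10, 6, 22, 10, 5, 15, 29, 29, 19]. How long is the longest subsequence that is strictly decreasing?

8

Let dp[i] be the longest strictly decreasing subsequence ending at i:
i:      1  2  3  4  5  6  7  8  9 10 11 12 13 14 15 16
a[i]:  32 21  3 13 16 13 11 10  6 22 10  5 15 29 29 19
dp:     1  2  3  3  3  4  5  6  7  2  6  8  4  2  2  3
Maximum is 8.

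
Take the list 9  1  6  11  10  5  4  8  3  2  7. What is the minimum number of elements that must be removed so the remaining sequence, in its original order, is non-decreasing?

8

Fewest deletions = n − (longest non-decreasing subsequence).
Patience tails:
9 → extends → [9]
1 → replaces 9 → [1]
6 → extends → [1, 6]
11 → extends → [1, 6, 11]
10 → replaces 11 → [1, 6, 10]
5 → replaces 6 → [1, 5, 10]
4 → replaces 5 → [1, 4, 10]
8 → replaces 10 → [1, 4, 8]
3 → replaces 4 → [1, 3, 8]
2 → replaces 3 → [1, 2, 8]
7 → replaces 8 → [1, 2, 7]
Longest non-decreasing subsequence has length 3, so deletions = 11 − 3 = 8.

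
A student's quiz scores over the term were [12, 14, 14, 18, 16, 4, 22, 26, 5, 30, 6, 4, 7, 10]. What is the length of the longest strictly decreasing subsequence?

Let dp[i] be the longest strictly decreasing subsequence ending at i:
i:      1  2  3  4  5  6  7  8  9 10 11 12 13 14
a[i]:  12 14 14 18 16  4 22 26  5 30  6  4  7 10
dp:     1  1  1  1  2  3  1  1  3  1  3  4  3  3
Maximum is 4.

4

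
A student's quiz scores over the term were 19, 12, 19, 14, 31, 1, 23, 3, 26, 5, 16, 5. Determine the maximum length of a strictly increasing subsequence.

4

Track the smallest tail for each achievable length (strict):
19 → extends → [19]
12 → replaces 19 → [12]
19 → extends → [12, 19]
14 → replaces 19 → [12, 14]
31 → extends → [12, 14, 31]
1 → replaces 12 → [1, 14, 31]
23 → replaces 31 → [1, 14, 23]
3 → replaces 14 → [1, 3, 23]
26 → extends → [1, 3, 23, 26]
5 → replaces 23 → [1, 3, 5, 26]
16 → replaces 26 → [1, 3, 5, 16]
5 → already a tail → [1, 3, 5, 16]
Four tails, so the longest strictly increasing subsequence has length 4 (e.g. 12, 19, 23, 26).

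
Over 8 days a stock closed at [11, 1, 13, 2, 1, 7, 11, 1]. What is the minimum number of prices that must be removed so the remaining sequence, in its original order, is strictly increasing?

4

Fewest deletions = n − (longest strictly increasing subsequence).
Patience tails:
11 → extends → [11]
1 → replaces 11 → [1]
13 → extends → [1, 13]
2 → replaces 13 → [1, 2]
1 → already a tail → [1, 2]
7 → extends → [1, 2, 7]
11 → extends → [1, 2, 7, 11]
1 → already a tail → [1, 2, 7, 11]
Longest strictly increasing subsequence has length 4, so deletions = 8 − 4 = 4.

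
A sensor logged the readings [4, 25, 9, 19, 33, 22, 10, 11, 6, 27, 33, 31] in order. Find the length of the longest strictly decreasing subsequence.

Negate each value so 'decreasing' becomes 'increasing', then run patience tails on the negated sequence:
-4 → extends → [-4]
-25 → replaces -4 → [-25]
-9 → extends → [-25, -9]
-19 → replaces -9 → [-25, -19]
-33 → replaces -25 → [-33, -19]
-22 → replaces -19 → [-33, -22]
-10 → extends → [-33, -22, -10]
-11 → replaces -10 → [-33, -22, -11]
-6 → extends → [-33, -22, -11, -6]
-27 → replaces -22 → [-33, -27, -11, -6]
-33 → already a tail → [-33, -27, -11, -6]
-31 → replaces -27 → [-33, -31, -11, -6]
Four tails, so the longest strictly decreasing subsequence of the original has length 4.

4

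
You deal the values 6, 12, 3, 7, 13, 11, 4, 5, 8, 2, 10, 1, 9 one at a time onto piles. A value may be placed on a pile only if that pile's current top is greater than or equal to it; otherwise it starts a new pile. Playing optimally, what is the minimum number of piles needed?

5

Place each on the leftmost legal pile:
6 → new pile 1 (tops now [6])
12 → new pile 2 (tops now [6, 12])
3 → pile 1 (tops now [3, 12])
7 → pile 2 (tops now [3, 7])
13 → new pile 3 (tops now [3, 7, 13])
11 → pile 3 (tops now [3, 7, 11])
4 → pile 2 (tops now [3, 4, 11])
5 → pile 3 (tops now [3, 4, 5])
8 → new pile 4 (tops now [3, 4, 5, 8])
2 → pile 1 (tops now [2, 4, 5, 8])
10 → new pile 5 (tops now [2, 4, 5, 8, 10])
1 → pile 1 (tops now [1, 4, 5, 8, 10])
9 → pile 5 (tops now [1, 4, 5, 8, 9])
Five piles.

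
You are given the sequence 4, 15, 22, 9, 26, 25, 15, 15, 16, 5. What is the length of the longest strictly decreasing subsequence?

4

Negate each value so 'decreasing' becomes 'increasing', then run patience tails on the negated sequence:
-4 → extends → [-4]
-15 → replaces -4 → [-15]
-22 → replaces -15 → [-22]
-9 → extends → [-22, -9]
-26 → replaces -22 → [-26, -9]
-25 → replaces -9 → [-26, -25]
-15 → extends → [-26, -25, -15]
-15 → already a tail → [-26, -25, -15]
-16 → replaces -15 → [-26, -25, -16]
-5 → extends → [-26, -25, -16, -5]
Four tails, so the longest strictly decreasing subsequence of the original has length 4.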